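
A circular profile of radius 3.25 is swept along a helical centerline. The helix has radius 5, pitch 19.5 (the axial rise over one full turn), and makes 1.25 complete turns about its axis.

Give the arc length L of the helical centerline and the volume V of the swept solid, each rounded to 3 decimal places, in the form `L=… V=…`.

2πR = 2π·5 = 31.415927
per-turn = √(31.415927² + 19.5²) = √(986.9604 + 380.25) = √1367.2104 = 36.975809
L = 1.25 × 36.975809 = 46.219761
V = π·3.25² × L = 33.183072 × 46.219761 = 1533.713678

L=46.220 V=1533.714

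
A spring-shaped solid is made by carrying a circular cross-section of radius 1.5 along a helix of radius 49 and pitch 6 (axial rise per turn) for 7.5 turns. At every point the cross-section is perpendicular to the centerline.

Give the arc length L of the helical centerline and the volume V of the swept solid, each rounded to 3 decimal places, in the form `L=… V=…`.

L=2309.509 V=16324.957

2πR = 2π·49 = 307.876080
per-turn = √(307.876080² + 6²) = √(94787.6807 + 36) = √94823.6807 = 307.934540
L = 7.5 × 307.934540 = 2309.509047
V = π·1.5² × L = 7.068583 × 2309.509047 = 16324.957474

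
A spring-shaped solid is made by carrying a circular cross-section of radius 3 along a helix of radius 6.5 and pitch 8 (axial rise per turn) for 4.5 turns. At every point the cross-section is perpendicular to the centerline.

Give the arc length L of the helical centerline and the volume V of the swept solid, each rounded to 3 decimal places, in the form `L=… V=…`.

L=187.276 V=5295.101

2πR = 2π·6.5 = 40.840704
per-turn = √(40.840704² + 8²) = √(1667.9631 + 64) = √1731.9631 = 41.616861
L = 4.5 × 41.616861 = 187.275876
V = π·3² × L = 28.274334 × 187.275876 = 5295.100641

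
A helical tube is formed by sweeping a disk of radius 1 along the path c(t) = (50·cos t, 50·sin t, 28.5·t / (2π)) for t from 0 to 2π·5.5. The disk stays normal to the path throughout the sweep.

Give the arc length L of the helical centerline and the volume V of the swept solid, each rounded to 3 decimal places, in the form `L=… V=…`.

2πR = 2π·50 = 314.159265
per-turn = √(314.159265² + 28.5²) = √(98696.0440 + 812.25) = √99508.2940 = 315.449353
L = 5.5 × 315.449353 = 1734.971439
V = π·1² × L = 3.141593 × 1734.971439 = 5450.573527

L=1734.971 V=5450.574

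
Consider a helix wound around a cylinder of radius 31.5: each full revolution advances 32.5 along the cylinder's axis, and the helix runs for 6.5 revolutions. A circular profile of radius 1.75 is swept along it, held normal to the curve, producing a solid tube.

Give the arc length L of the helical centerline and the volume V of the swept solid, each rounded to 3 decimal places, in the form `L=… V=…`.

L=1303.711 V=12543.172

2πR = 2π·31.5 = 197.920337
per-turn = √(197.920337² + 32.5²) = √(39172.4599 + 1056.25) = √40228.7099 = 200.570960
L = 6.5 × 200.570960 = 1303.711238
V = π·1.75² × L = 9.621128 × 1303.711238 = 12543.172045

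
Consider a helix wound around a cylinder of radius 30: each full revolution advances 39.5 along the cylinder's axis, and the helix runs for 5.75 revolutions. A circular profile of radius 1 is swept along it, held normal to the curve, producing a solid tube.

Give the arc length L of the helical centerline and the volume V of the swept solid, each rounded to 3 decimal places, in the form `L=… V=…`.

2πR = 2π·30 = 188.495559
per-turn = √(188.495559² + 39.5²) = √(35530.5758 + 1560.25) = √37090.8258 = 192.589786
L = 5.75 × 192.589786 = 1107.391272
V = π·1² × L = 3.141593 × 1107.391272 = 3478.972285

L=1107.391 V=3478.972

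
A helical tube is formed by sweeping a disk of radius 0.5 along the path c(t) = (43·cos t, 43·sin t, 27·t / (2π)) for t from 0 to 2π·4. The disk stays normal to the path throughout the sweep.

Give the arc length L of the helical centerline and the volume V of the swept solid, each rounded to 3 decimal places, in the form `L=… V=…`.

2πR = 2π·43 = 270.176968
per-turn = √(270.176968² + 27²) = √(72995.5942 + 729) = √73724.5942 = 271.522732
L = 4 × 271.522732 = 1086.090929
V = π·0.5² × L = 0.785398 × 1086.090929 = 853.013821

L=1086.091 V=853.014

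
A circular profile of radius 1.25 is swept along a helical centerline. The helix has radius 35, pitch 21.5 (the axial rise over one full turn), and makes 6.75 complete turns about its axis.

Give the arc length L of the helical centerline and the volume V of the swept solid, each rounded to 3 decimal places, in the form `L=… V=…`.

L=1491.480 V=7321.285

2πR = 2π·35 = 219.911486
per-turn = √(219.911486² + 21.5²) = √(48361.0616 + 462.25) = √48823.3116 = 220.959977
L = 6.75 × 220.959977 = 1491.479847
V = π·1.25² × L = 4.908739 × 1491.479847 = 7321.284577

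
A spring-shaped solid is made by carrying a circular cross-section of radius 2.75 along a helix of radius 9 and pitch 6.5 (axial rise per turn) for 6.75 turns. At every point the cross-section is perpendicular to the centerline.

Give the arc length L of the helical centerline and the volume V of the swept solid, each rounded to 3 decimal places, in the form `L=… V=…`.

L=384.217 V=9128.337

2πR = 2π·9 = 56.548668
per-turn = √(56.548668² + 6.5²) = √(3197.7518 + 42.25) = √3240.0018 = 56.921014
L = 6.75 × 56.921014 = 384.216844
V = π·2.75² × L = 23.758294 × 384.216844 = 9128.336909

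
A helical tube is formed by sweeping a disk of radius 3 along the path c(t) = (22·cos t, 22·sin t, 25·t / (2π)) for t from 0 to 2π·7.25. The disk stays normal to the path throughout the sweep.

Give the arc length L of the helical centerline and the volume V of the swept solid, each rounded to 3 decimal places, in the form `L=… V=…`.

2πR = 2π·22 = 138.230077
per-turn = √(138.230077² + 25²) = √(19107.5541 + 625) = √19732.5541 = 140.472610
L = 7.25 × 140.472610 = 1018.426421
V = π·3² × L = 28.274334 × 1018.426421 = 28795.328675

L=1018.426 V=28795.329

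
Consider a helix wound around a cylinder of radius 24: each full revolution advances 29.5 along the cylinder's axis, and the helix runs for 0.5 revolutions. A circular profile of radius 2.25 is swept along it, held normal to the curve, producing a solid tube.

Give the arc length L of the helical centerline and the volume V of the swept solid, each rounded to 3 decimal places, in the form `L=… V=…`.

2πR = 2π·24 = 150.796447
per-turn = √(150.796447² + 29.5²) = √(22739.5685 + 870.25) = √23609.8185 = 153.654868
L = 0.5 × 153.654868 = 76.827434
V = π·2.25² × L = 15.904313 × 76.827434 = 1221.887545

L=76.827 V=1221.888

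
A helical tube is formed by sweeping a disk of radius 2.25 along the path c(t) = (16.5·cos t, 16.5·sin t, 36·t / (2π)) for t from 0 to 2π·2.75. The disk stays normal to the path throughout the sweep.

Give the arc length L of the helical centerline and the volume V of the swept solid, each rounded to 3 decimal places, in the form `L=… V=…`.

L=301.799 V=4799.909

2πR = 2π·16.5 = 103.672558
per-turn = √(103.672558² + 36²) = √(10747.9992 + 1296) = √12043.9992 = 109.745156
L = 2.75 × 109.745156 = 301.799178
V = π·2.25² × L = 15.904313 × 301.799178 = 4799.908534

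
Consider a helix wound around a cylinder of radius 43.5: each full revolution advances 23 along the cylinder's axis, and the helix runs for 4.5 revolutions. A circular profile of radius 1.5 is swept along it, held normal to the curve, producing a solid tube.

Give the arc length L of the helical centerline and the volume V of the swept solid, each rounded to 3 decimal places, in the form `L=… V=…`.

L=1234.281 V=8724.616

2πR = 2π·43.5 = 273.318561
per-turn = √(273.318561² + 23²) = √(74703.0357 + 529) = √75232.0357 = 274.284589
L = 4.5 × 274.284589 = 1234.280650
V = π·1.5² × L = 7.068583 × 1234.280650 = 8724.615801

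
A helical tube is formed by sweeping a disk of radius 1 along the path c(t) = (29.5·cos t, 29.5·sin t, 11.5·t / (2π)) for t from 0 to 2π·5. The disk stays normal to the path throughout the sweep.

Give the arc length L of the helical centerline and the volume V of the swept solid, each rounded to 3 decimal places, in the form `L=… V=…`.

L=928.552 V=2917.132

2πR = 2π·29.5 = 185.353967
per-turn = √(185.353967² + 11.5²) = √(34356.0929 + 132.25) = √34488.3429 = 185.710374
L = 5 × 185.710374 = 928.551869
V = π·1² × L = 3.141593 × 928.551869 = 2917.131729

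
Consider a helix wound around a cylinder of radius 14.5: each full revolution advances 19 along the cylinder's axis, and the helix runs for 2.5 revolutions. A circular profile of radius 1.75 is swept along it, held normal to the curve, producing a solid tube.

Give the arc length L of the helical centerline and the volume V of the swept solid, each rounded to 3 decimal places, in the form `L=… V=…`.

2πR = 2π·14.5 = 91.106187
per-turn = √(91.106187² + 19²) = √(8300.3373 + 361) = √8661.3373 = 93.066306
L = 2.5 × 93.066306 = 232.665765
V = π·1.75² × L = 9.621128 × 232.665765 = 2238.506989

L=232.666 V=2238.507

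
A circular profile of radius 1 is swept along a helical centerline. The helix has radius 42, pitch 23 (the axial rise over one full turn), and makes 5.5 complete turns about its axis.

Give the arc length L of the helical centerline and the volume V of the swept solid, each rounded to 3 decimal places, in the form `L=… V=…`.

2πR = 2π·42 = 263.893783
per-turn = √(263.893783² + 23²) = √(69639.9287 + 529) = √70168.9287 = 264.894184
L = 5.5 × 264.894184 = 1456.918011
V = π·1² × L = 3.141593 × 1456.918011 = 4577.042921

L=1456.918 V=4577.043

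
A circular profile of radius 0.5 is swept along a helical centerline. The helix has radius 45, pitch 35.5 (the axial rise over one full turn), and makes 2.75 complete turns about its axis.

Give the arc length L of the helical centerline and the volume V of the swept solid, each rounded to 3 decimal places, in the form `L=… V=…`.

2πR = 2π·45 = 282.743339
per-turn = √(282.743339² + 35.5²) = √(79943.7956 + 1260.25) = √81204.0456 = 284.963236
L = 2.75 × 284.963236 = 783.648898
V = π·0.5² × L = 0.785398 × 783.648898 = 615.476405

L=783.649 V=615.476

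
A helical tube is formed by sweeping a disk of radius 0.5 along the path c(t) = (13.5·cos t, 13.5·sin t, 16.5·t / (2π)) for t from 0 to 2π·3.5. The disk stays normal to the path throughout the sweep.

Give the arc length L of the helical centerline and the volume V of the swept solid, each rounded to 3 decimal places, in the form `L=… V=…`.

L=302.445 V=237.540

2πR = 2π·13.5 = 84.823002
per-turn = √(84.823002² + 16.5²) = √(7194.9416 + 272.25) = √7467.1916 = 86.412913
L = 3.5 × 86.412913 = 302.445197
V = π·0.5² × L = 0.785398 × 302.445197 = 237.539902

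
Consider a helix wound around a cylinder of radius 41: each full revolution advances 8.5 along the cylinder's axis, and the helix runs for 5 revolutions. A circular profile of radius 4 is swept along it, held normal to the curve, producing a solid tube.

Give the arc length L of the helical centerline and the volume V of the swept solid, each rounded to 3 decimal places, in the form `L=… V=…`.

2πR = 2π·41 = 257.610598
per-turn = √(257.610598² + 8.5²) = √(66363.2200 + 72.25) = √66435.4700 = 257.750790
L = 5 × 257.750790 = 1288.753952
V = π·4² × L = 50.265482 × 1288.753952 = 64779.839186

L=1288.754 V=64779.839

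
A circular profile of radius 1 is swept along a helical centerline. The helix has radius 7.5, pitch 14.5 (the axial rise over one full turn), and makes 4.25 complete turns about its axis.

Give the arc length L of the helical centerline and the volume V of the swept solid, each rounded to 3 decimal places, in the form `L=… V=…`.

2πR = 2π·7.5 = 47.123890
per-turn = √(47.123890² + 14.5²) = √(2220.6610 + 210.25) = √2430.9110 = 49.304269
L = 4.25 × 49.304269 = 209.543145
V = π·1² × L = 3.141593 × 209.543145 = 658.299206

L=209.543 V=658.299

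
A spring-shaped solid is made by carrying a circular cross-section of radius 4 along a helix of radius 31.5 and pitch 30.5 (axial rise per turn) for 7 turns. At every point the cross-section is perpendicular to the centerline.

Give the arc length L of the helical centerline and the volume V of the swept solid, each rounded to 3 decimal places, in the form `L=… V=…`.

L=1401.796 V=70461.966

2πR = 2π·31.5 = 197.920337
per-turn = √(197.920337² + 30.5²) = √(39172.4599 + 930.25) = √40102.7099 = 200.256610
L = 7 × 200.256610 = 1401.796270
V = π·4² × L = 50.265482 × 1401.796270 = 70461.965835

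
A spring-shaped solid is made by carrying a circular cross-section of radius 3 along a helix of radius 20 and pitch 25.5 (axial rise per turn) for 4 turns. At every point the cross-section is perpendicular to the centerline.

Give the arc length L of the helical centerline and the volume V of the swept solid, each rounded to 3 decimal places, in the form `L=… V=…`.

2πR = 2π·20 = 125.663706
per-turn = √(125.663706² + 25.5²) = √(15791.3670 + 650.25) = √16441.6170 = 128.224869
L = 4 × 128.224869 = 512.899476
V = π·3² × L = 28.274334 × 512.899476 = 14501.891038

L=512.899 V=14501.891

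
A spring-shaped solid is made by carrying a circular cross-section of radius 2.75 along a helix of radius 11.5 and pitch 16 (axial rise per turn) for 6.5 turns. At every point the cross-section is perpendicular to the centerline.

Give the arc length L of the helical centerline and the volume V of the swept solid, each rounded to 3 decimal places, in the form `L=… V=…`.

2πR = 2π·11.5 = 72.256631
per-turn = √(72.256631² + 16²) = √(5221.0207 + 256) = √5477.0207 = 74.006896
L = 6.5 × 74.006896 = 481.044827
V = π·2.75² × L = 23.758294 × 481.044827 = 11428.804645

L=481.045 V=11428.805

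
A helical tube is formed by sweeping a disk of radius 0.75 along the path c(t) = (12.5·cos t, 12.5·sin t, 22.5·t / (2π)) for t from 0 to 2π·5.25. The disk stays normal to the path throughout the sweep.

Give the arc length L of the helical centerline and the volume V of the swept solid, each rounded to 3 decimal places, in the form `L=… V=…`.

L=428.921 V=757.965

2πR = 2π·12.5 = 78.539816
per-turn = √(78.539816² + 22.5²) = √(6168.5028 + 506.25) = √6674.7528 = 81.699160
L = 5.25 × 81.699160 = 428.920590
V = π·0.75² × L = 1.767146 × 428.920590 = 757.965249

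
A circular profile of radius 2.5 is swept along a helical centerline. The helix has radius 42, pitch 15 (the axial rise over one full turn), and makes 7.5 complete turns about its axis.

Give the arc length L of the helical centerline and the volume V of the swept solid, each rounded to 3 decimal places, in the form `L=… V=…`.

2πR = 2π·42 = 263.893783
per-turn = √(263.893783² + 15²) = √(69639.9287 + 225) = √69864.9287 = 264.319747
L = 7.5 × 264.319747 = 1982.398102
V = π·2.5² × L = 19.634954 × 1982.398102 = 38924.295721

L=1982.398 V=38924.296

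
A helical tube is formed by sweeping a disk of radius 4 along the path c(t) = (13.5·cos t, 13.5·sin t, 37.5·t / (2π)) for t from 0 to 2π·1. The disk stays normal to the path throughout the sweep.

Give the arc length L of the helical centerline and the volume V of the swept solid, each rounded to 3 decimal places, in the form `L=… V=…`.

L=92.743 V=4661.752

2πR = 2π·13.5 = 84.823002
per-turn = √(84.823002² + 37.5²) = √(7194.9416 + 1406.25) = √8601.1916 = 92.742609
L = 1 × 92.742609 = 92.742609
V = π·4² × L = 50.265482 × 92.742609 = 4661.752009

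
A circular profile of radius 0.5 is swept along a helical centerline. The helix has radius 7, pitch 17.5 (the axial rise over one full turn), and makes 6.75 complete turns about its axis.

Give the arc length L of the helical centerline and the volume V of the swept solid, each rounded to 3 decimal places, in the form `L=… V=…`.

L=319.518 V=250.949

2πR = 2π·7 = 43.982297
per-turn = √(43.982297² + 17.5²) = √(1934.4425 + 306.25) = √2240.6925 = 47.335953
L = 6.75 × 47.335953 = 319.517684
V = π·0.5² × L = 0.785398 × 319.517684 = 250.948602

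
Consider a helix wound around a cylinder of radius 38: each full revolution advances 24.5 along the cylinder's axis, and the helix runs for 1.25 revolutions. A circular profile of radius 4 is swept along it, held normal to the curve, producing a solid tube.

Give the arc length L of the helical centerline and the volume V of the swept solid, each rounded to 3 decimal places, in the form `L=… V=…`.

L=300.018 V=15080.572

2πR = 2π·38 = 238.761042
per-turn = √(238.761042² + 24.5²) = √(57006.8350 + 600.25) = √57607.0850 = 240.014760
L = 1.25 × 240.014760 = 300.018450
V = π·4² × L = 50.265482 × 300.018450 = 15080.572136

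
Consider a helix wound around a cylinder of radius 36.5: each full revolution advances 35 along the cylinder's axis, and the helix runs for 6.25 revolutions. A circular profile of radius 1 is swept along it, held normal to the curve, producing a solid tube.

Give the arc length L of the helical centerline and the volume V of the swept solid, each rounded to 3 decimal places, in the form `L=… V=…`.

2πR = 2π·36.5 = 229.336264
per-turn = √(229.336264² + 35²) = √(52595.1219 + 1225) = √53820.1219 = 231.991642
L = 6.25 × 231.991642 = 1449.947761
V = π·1² × L = 3.141593 × 1449.947761 = 4555.145234

L=1449.948 V=4555.145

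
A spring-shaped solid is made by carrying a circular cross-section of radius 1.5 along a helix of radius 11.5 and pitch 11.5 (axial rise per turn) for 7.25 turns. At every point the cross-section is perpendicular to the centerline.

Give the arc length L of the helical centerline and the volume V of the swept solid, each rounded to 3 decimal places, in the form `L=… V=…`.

2πR = 2π·11.5 = 72.256631
per-turn = √(72.256631² + 11.5²) = √(5221.0207 + 132.25) = √5353.2707 = 73.166049
L = 7.25 × 73.166049 = 530.453855
V = π·1.5² × L = 7.068583 × 530.453855 = 3749.557354

L=530.454 V=3749.557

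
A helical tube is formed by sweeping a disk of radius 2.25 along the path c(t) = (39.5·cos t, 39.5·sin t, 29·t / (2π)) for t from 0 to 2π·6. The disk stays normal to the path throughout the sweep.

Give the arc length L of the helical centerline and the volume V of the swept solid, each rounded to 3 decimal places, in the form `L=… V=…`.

L=1499.246 V=23844.481

2πR = 2π·39.5 = 248.185820
per-turn = √(248.185820² + 29²) = √(61596.2011 + 841) = √62437.2011 = 249.874371
L = 6 × 249.874371 = 1499.246223
V = π·2.25² × L = 15.904313 × 1499.246223 = 23844.480915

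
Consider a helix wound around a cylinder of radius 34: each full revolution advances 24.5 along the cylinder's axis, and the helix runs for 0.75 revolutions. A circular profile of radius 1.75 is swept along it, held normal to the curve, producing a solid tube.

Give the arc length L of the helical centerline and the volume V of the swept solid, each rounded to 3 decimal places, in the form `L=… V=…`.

L=161.271 V=1551.613

2πR = 2π·34 = 213.628300
per-turn = √(213.628300² + 24.5²) = √(45637.0508 + 600.25) = √46237.3008 = 215.028604
L = 0.75 × 215.028604 = 161.271453
V = π·1.75² × L = 9.621128 × 161.271453 = 1551.613215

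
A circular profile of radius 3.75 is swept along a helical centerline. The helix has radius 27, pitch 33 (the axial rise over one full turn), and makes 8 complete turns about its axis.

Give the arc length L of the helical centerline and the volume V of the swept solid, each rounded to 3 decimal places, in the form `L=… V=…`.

2πR = 2π·27 = 169.646003
per-turn = √(169.646003² + 33²) = √(28779.7664 + 1089) = √29868.7664 = 172.825827
L = 8 × 172.825827 = 1382.606615
V = π·3.75² × L = 44.178647 × 1382.606615 = 61081.689155

L=1382.607 V=61081.689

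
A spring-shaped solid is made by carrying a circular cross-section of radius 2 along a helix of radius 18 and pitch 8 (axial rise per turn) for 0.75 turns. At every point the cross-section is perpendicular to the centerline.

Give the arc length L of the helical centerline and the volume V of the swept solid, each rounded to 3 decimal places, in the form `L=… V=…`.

L=85.035 V=1068.581

2πR = 2π·18 = 113.097336
per-turn = √(113.097336² + 8²) = √(12791.0073 + 64) = √12855.0073 = 113.379925
L = 0.75 × 113.379925 = 85.034943
V = π·2² × L = 12.566371 × 85.034943 = 1068.580615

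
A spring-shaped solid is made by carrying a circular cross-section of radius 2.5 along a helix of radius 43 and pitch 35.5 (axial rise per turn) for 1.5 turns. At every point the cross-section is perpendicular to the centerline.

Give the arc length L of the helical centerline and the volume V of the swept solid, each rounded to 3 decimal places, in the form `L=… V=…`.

2πR = 2π·43 = 270.176968
per-turn = √(270.176968² + 35.5²) = √(72995.5942 + 1260.25) = √74255.8442 = 272.499255
L = 1.5 × 272.499255 = 408.748883
V = π·2.5² × L = 19.634954 × 408.748883 = 8025.765550

L=408.749 V=8025.766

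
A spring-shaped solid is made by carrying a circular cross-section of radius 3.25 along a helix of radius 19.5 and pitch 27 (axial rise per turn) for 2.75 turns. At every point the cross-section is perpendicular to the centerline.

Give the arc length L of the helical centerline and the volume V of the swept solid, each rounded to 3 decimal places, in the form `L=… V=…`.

L=345.020 V=11448.824

2πR = 2π·19.5 = 122.522113
per-turn = √(122.522113² + 27²) = √(15011.6683 + 729) = √15740.6683 = 125.461820
L = 2.75 × 125.461820 = 345.020005
V = π·3.25² × L = 33.183072 × 345.020005 = 11448.823813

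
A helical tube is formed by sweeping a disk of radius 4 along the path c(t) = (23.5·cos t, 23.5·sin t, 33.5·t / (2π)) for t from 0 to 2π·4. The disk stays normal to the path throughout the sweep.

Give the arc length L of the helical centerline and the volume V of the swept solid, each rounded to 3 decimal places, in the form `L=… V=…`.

2πR = 2π·23.5 = 147.654855
per-turn = √(147.654855² + 33.5²) = √(21801.9561 + 1122.25) = √22924.2061 = 151.407418
L = 4 × 151.407418 = 605.629671
V = π·4² × L = 50.265482 × 605.629671 = 30442.267585

L=605.630 V=30442.268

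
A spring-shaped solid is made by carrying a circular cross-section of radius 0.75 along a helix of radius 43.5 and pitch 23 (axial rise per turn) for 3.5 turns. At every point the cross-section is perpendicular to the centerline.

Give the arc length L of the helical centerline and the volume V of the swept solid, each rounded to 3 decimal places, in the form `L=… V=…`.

2πR = 2π·43.5 = 273.318561
per-turn = √(273.318561² + 23²) = √(74703.0357 + 529) = √75232.0357 = 274.284589
L = 3.5 × 274.284589 = 959.996061
V = π·0.75² × L = 1.767146 × 959.996061 = 1696.453072

L=959.996 V=1696.453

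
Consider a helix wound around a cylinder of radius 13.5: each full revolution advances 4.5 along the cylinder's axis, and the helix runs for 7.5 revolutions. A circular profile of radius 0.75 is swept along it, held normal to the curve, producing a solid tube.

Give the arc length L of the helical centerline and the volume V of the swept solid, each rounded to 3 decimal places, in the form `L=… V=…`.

2πR = 2π·13.5 = 84.823002
per-turn = √(84.823002² + 4.5²) = √(7194.9416 + 20.25) = √7215.1916 = 84.942284
L = 7.5 × 84.942284 = 637.067130
V = π·0.75² × L = 1.767146 × 637.067130 = 1125.790546

L=637.067 V=1125.791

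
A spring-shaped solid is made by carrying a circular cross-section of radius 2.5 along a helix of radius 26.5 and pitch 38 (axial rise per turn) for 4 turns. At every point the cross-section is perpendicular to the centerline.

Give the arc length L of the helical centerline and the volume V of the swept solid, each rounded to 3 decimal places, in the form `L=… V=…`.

2πR = 2π·26.5 = 166.504411
per-turn = √(166.504411² + 38²) = √(27723.7188 + 1444) = √29167.7188 = 170.785593
L = 4 × 170.785593 = 683.142372
V = π·2.5² × L = 19.634954 × 683.142372 = 13413.469105

L=683.142 V=13413.469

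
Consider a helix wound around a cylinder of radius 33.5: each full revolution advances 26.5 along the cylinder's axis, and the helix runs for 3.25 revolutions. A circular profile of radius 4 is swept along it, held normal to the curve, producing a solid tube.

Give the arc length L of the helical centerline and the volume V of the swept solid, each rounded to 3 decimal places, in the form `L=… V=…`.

2πR = 2π·33.5 = 210.486708
per-turn = √(210.486708² + 26.5²) = √(44304.6542 + 702.25) = √45006.9042 = 212.148307
L = 3.25 × 212.148307 = 689.481998
V = π·4² × L = 50.265482 × 689.481998 = 34657.145260

L=689.482 V=34657.145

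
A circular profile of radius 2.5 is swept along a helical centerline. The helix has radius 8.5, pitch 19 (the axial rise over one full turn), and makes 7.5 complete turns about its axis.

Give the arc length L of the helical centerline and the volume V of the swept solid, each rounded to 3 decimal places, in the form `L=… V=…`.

2πR = 2π·8.5 = 53.407075
per-turn = √(53.407075² + 19²) = √(2852.3157 + 361) = √3213.3157 = 56.686115
L = 7.5 × 56.686115 = 425.145865
V = π·2.5² × L = 19.634954 × 425.145865 = 8347.719539

L=425.146 V=8347.720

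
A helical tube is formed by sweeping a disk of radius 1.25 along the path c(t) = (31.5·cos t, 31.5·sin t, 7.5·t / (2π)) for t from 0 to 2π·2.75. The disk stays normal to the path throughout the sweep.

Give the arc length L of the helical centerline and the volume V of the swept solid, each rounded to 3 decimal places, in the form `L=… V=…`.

2πR = 2π·31.5 = 197.920337
per-turn = √(197.920337² + 7.5²) = √(39172.4599 + 56.25) = √39228.7099 = 198.062389
L = 2.75 × 198.062389 = 544.671569
V = π·1.25² × L = 4.908739 × 544.671569 = 2673.650314

L=544.672 V=2673.650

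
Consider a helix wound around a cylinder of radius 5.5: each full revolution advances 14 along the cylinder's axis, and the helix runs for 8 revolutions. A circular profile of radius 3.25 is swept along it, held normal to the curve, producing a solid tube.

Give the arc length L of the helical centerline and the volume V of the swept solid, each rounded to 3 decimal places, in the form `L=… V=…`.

2πR = 2π·5.5 = 34.557519
per-turn = √(34.557519² + 14²) = √(1194.2221 + 196) = √1390.2221 = 37.285683
L = 8 × 37.285683 = 298.285461
V = π·3.25² × L = 33.183072 × 298.285461 = 9898.028063

L=298.285 V=9898.028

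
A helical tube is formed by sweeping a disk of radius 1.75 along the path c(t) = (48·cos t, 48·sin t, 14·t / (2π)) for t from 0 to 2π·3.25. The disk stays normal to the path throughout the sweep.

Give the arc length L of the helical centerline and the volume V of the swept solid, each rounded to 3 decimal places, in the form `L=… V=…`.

L=981.232 V=9440.562

2πR = 2π·48 = 301.592895
per-turn = √(301.592895² + 14²) = √(90958.2742 + 196) = √91154.2742 = 301.917661
L = 3.25 × 301.917661 = 981.232399
V = π·1.75² × L = 9.621128 × 981.232399 = 9440.562019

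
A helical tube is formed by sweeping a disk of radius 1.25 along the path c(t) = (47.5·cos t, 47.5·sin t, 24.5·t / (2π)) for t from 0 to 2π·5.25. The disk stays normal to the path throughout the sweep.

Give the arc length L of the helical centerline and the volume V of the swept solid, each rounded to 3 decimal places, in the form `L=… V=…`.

L=1572.140 V=7717.224

2πR = 2π·47.5 = 298.451302
per-turn = √(298.451302² + 24.5²) = √(89073.1797 + 600.25) = √89673.4297 = 299.455222
L = 5.25 × 299.455222 = 1572.139913
V = π·1.25² × L = 4.908739 × 1572.139913 = 7717.223753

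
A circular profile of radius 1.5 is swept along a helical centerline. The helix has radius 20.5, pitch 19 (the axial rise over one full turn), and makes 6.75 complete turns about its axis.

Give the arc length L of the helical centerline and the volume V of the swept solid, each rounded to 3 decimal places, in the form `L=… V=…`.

2πR = 2π·20.5 = 128.805299
per-turn = √(128.805299² + 19²) = √(16590.8050 + 361) = √16951.8050 = 130.199098
L = 6.75 × 130.199098 = 878.843908
V = π·1.5² × L = 7.068583 × 878.843908 = 6212.181524

L=878.844 V=6212.182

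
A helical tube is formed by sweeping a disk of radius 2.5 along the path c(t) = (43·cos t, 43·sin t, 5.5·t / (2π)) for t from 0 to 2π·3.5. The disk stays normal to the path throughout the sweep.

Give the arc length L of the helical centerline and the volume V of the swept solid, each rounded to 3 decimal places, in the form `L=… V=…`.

L=945.815 V=18571.040

2πR = 2π·43 = 270.176968
per-turn = √(270.176968² + 5.5²) = √(72995.5942 + 30.25) = √73025.8442 = 270.232944
L = 3.5 × 270.232944 = 945.815305
V = π·2.5² × L = 19.634954 × 945.815305 = 18571.040083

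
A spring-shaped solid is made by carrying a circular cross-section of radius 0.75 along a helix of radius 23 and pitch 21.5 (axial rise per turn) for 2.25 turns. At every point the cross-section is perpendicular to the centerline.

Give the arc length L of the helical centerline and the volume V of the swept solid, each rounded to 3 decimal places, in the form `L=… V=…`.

2πR = 2π·23 = 144.513262
per-turn = √(144.513262² + 21.5²) = √(20884.0829 + 462.25) = √21346.3329 = 146.103843
L = 2.25 × 146.103843 = 328.733647
V = π·0.75² × L = 1.767146 × 328.733647 = 580.920305

L=328.734 V=580.920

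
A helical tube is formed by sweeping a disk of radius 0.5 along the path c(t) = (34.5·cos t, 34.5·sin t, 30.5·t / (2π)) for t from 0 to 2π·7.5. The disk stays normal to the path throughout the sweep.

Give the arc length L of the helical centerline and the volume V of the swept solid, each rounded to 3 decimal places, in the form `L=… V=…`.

L=1641.788 V=1289.457

2πR = 2π·34.5 = 216.769893
per-turn = √(216.769893² + 30.5²) = √(46989.1866 + 930.25) = √47919.4366 = 218.905086
L = 7.5 × 218.905086 = 1641.788143
V = π·0.5² × L = 0.785398 × 1641.788143 = 1289.457392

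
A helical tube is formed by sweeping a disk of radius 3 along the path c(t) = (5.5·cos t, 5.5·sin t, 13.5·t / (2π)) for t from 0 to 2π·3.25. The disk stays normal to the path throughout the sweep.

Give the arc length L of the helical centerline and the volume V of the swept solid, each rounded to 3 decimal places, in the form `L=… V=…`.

2πR = 2π·5.5 = 34.557519
per-turn = √(34.557519² + 13.5²) = √(1194.2221 + 182.25) = √1376.4721 = 37.100837
L = 3.25 × 37.100837 = 120.577721
V = π·3² × L = 28.274334 × 120.577721 = 3409.254754

L=120.578 V=3409.255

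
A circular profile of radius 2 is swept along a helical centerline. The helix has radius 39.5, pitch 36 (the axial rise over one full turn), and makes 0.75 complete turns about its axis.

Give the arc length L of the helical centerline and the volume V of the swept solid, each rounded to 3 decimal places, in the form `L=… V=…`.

L=188.087 V=2363.576

2πR = 2π·39.5 = 248.185820
per-turn = √(248.185820² + 36²) = √(61596.2011 + 1296) = √62892.2011 = 250.783175
L = 0.75 × 250.783175 = 188.087382
V = π·2² × L = 12.566371 × 188.087382 = 2363.575745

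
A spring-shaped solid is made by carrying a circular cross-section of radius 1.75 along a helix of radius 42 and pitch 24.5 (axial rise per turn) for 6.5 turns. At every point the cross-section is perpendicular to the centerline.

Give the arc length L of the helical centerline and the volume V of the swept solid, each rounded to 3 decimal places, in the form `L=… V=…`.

2πR = 2π·42 = 263.893783
per-turn = √(263.893783² + 24.5²) = √(69639.9287 + 600.25) = √70240.1787 = 265.028637
L = 6.5 × 265.028637 = 1722.686143
V = π·1.75² × L = 9.621128 × 1722.686143 = 16574.183029

L=1722.686 V=16574.183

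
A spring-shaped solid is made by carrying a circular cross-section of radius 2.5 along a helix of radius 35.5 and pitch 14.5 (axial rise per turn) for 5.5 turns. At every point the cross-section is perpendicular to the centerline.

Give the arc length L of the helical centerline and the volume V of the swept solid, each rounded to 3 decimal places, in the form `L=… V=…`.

L=1229.381 V=24138.846

2πR = 2π·35.5 = 223.053078
per-turn = √(223.053078² + 14.5²) = √(49752.6758 + 210.25) = √49962.9258 = 223.523882
L = 5.5 × 223.523882 = 1229.381351
V = π·2.5² × L = 19.634954 × 1229.381351 = 24138.846370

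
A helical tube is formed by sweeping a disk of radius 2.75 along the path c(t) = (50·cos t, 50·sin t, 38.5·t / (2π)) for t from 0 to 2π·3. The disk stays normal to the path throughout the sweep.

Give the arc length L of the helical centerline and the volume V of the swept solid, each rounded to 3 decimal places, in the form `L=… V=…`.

2πR = 2π·50 = 314.159265
per-turn = √(314.159265² + 38.5²) = √(98696.0440 + 1482.25) = √100178.2940 = 316.509548
L = 3 × 316.509548 = 949.528644
V = π·2.75² × L = 23.758294 × 949.528644 = 22559.181110

L=949.529 V=22559.181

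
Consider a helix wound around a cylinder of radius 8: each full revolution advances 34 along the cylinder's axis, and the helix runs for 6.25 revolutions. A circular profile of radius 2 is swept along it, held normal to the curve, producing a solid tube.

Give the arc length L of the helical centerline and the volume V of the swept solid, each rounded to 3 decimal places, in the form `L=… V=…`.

L=379.279 V=4766.156

2πR = 2π·8 = 50.265482
per-turn = √(50.265482² + 34²) = √(2526.6187 + 1156) = √3682.6187 = 60.684584
L = 6.25 × 60.684584 = 379.278650
V = π·2² × L = 12.566371 × 379.278650 = 4766.156076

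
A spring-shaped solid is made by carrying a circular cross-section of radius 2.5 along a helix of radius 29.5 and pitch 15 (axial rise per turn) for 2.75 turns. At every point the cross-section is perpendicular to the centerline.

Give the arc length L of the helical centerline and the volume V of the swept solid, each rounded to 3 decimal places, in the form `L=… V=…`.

L=511.390 V=10041.115

2πR = 2π·29.5 = 185.353967
per-turn = √(185.353967² + 15²) = √(34356.0929 + 225) = √34581.0929 = 185.959923
L = 2.75 × 185.959923 = 511.389788
V = π·2.5² × L = 19.634954 × 511.389788 = 10041.115006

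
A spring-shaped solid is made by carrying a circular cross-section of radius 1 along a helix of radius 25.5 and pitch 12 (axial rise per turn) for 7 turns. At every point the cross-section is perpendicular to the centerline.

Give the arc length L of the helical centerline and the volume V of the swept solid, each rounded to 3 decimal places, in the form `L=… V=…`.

L=1124.690 V=3533.317

2πR = 2π·25.5 = 160.221225
per-turn = √(160.221225² + 12²) = √(25670.8410 + 144) = √25814.8410 = 160.669976
L = 7 × 160.669976 = 1124.689829
V = π·1² × L = 3.141593 × 1124.689829 = 3533.317304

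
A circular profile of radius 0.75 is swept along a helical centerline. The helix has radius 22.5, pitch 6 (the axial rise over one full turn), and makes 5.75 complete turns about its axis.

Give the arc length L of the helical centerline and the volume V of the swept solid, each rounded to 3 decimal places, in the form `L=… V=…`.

L=813.619 V=1437.783

2πR = 2π·22.5 = 141.371669
per-turn = √(141.371669² + 6²) = √(19985.9489 + 36) = √20021.9489 = 141.498936
L = 5.75 × 141.498936 = 813.618882
V = π·0.75² × L = 1.767146 × 813.618882 = 1437.783246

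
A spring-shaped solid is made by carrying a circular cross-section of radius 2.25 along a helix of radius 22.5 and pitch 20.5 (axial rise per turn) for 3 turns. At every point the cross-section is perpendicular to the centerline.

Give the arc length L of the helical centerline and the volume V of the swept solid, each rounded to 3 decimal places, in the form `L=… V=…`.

L=428.551 V=6815.806

2πR = 2π·22.5 = 141.371669
per-turn = √(141.371669² + 20.5²) = √(19985.9489 + 420.25) = √20406.1989 = 142.850267
L = 3 × 142.850267 = 428.550802
V = π·2.25² × L = 15.904313 × 428.550802 = 6815.806015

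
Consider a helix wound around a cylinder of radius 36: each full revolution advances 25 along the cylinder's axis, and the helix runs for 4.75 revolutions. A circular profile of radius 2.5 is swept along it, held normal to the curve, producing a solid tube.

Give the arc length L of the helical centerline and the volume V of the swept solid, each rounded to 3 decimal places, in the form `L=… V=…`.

L=1080.967 V=21224.740

2πR = 2π·36 = 226.194671
per-turn = √(226.194671² + 25²) = √(51164.0292 + 625) = √51789.0292 = 227.572031
L = 4.75 × 227.572031 = 1080.967146
V = π·2.5² × L = 19.634954 × 1080.967146 = 21224.740288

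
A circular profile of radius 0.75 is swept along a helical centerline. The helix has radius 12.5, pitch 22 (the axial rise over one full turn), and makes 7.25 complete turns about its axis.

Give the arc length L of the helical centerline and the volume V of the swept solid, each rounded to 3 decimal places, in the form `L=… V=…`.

L=591.331 V=1044.968

2πR = 2π·12.5 = 78.539816
per-turn = √(78.539816² + 22²) = √(6168.5028 + 484) = √6652.5028 = 81.562876
L = 7.25 × 81.562876 = 591.330851
V = π·0.75² × L = 1.767146 × 591.330851 = 1044.967870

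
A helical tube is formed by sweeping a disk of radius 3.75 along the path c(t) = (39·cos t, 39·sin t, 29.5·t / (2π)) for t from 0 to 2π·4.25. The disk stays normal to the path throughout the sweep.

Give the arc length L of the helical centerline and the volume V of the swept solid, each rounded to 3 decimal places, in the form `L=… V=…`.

2πR = 2π·39 = 245.044227
per-turn = √(245.044227² + 29.5²) = √(60046.6732 + 870.25) = √60916.9232 = 246.813539
L = 4.25 × 246.813539 = 1048.957542
V = π·3.75² × L = 44.178647 × 1048.957542 = 46341.524641

L=1048.958 V=46341.525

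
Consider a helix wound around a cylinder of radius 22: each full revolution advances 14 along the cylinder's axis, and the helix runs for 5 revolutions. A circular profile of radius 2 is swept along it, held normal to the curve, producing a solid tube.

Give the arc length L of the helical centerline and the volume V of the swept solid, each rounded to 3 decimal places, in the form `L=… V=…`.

2πR = 2π·22 = 138.230077
per-turn = √(138.230077² + 14²) = √(19107.5541 + 196) = √19303.5541 = 138.937231
L = 5 × 138.937231 = 694.686154
V = π·2² × L = 12.566371 × 694.686154 = 8729.683676

L=694.686 V=8729.684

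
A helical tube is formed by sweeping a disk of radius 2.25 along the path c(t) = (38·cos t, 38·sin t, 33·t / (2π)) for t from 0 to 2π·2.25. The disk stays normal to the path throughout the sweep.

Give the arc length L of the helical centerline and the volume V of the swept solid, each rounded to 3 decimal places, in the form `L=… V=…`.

2πR = 2π·38 = 238.761042
per-turn = √(238.761042² + 33²) = √(57006.8350 + 1089) = √58095.8350 = 241.030776
L = 2.25 × 241.030776 = 542.319246
V = π·2.25² × L = 15.904313 × 542.319246 = 8625.214934

L=542.319 V=8625.215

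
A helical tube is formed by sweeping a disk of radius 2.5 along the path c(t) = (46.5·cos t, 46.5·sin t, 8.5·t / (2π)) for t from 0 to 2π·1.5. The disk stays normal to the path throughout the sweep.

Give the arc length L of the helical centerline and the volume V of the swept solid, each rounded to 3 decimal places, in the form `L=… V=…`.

2πR = 2π·46.5 = 292.168117
per-turn = √(292.168117² + 8.5²) = √(85362.2085 + 72.25) = √85434.4585 = 292.291735
L = 1.5 × 292.291735 = 438.437603
V = π·2.5² × L = 19.634954 × 438.437603 = 8608.702200

L=438.438 V=8608.702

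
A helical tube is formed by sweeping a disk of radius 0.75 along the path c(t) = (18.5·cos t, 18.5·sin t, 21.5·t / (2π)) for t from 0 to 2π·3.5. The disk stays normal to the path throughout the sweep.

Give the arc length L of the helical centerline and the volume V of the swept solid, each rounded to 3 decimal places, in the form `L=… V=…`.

2πR = 2π·18.5 = 116.238928
per-turn = √(116.238928² + 21.5²) = √(13511.4884 + 462.25) = √13973.7384 = 118.210568
L = 3.5 × 118.210568 = 413.736989
V = π·0.75² × L = 1.767146 × 413.736989 = 731.133610

L=413.737 V=731.134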